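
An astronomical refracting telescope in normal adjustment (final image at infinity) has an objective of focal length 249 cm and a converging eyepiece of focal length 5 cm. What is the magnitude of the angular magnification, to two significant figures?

|M| = f_obj/|f_eye| = 249/5 = 49.800.

50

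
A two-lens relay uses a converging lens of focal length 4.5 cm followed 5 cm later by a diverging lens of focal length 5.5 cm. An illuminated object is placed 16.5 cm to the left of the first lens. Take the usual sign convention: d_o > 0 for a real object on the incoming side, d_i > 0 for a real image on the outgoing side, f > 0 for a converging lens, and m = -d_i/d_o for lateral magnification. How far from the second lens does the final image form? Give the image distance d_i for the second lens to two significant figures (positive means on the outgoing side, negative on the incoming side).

1.5 cm

Lens 1: 1/d_i1 = 1/f_1 - 1/d_o1 = 1/4.5 - 1/16.5 = 0.16162 cm^-1, so d_i1 = 6.188 cm.
This image would form 6.188 cm past lens 1, i.e. 1.188 cm beyond lens 2, so it is a virtual object for lens 2: d_o2 = 5 - 6.188 = -1.188 cm.
Lens 2: 1/d_i2 = 1/f_2 - 1/d_o2 = 1/(-5.5) - 1/(-1.188) = 0.66029 cm^-1, so d_i2 = 1.514 cm.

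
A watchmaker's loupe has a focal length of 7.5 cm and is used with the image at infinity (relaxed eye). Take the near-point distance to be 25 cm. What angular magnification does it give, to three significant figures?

3.33

M = D/f = 25/7.5 = 3.333.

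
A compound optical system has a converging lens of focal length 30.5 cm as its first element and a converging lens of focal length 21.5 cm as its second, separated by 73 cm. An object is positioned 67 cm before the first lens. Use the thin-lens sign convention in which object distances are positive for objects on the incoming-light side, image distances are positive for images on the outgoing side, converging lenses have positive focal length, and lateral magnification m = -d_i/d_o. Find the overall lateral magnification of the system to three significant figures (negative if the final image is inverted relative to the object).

Lens 1: 1/d_i1 = 1/f_1 - 1/d_o1 = 1/30.5 - 1/67 = 0.01786 cm^-1, so d_i1 = 55.986 cm.
m_1 = -(55.986)/67 = -0.8356.
That image sits 17.014 cm in front of the second lens, so d_o2 = 17.014 cm.
Lens 2: 1/d_i2 = 1/f_2 - 1/d_o2 = 1/21.5 - 1/(17.014) = -0.01226 cm^-1, so d_i2 = -81.536 cm.
m_2 = -(-81.536)/(17.014) = 4.7924.
Total m = m_1 x m_2 = (-0.8356)(4.7924) = -4.0046.

-4.00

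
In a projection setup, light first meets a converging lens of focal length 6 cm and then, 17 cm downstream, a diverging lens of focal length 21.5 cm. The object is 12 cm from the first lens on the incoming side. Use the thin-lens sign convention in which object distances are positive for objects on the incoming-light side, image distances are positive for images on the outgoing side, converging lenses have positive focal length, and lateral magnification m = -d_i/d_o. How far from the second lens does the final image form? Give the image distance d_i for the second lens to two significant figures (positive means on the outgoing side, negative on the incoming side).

-4.1 cm

Lens 1: 1/d_i1 = 1/f_1 - 1/d_o1 = 1/6 - 1/12 = 0.08333 cm^-1, so d_i1 = 12.000 cm.
The intermediate image is 12.000 cm to the right of lens 1, so d_o2 = L - d_i1 = 17 - 12.000 = 5.000 cm.
Lens 2: 1/d_i2 = 1/f_2 - 1/d_o2 = 1/(-21.5) - 1/(5.000) = -0.24651 cm^-1, so d_i2 = -4.057 cm.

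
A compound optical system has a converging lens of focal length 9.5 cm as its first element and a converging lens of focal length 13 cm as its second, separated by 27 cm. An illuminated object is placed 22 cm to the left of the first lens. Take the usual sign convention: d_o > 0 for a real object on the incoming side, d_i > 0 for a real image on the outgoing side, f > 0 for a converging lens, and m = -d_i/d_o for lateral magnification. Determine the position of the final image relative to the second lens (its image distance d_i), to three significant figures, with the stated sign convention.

-49.1 cm

Lens 1: 1/d_i1 = 1/f_1 - 1/d_o1 = 1/9.5 - 1/22 = 0.05981 cm^-1, so d_i1 = 16.720 cm.
Object distance for lens 2: d_o2 = 27 - 16.720 = 10.280 cm.
Lens 2: 1/d_i2 = 1/f_2 - 1/d_o2 = 1/13 - 1/(10.280) = -0.02035 cm^-1, so d_i2 = -49.132 cm.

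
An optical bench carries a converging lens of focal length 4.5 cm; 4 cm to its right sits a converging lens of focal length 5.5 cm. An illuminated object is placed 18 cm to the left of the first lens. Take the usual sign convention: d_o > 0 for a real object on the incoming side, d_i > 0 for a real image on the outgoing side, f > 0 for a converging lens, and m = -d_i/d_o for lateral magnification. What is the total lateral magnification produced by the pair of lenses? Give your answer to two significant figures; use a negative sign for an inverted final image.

-0.24

First lens: d_i1 = 1/(1/4.5 - 1/18) = 6.000 cm.
m_1 = -(6.000)/18 = -0.3333.
Since 6.000 cm > 4 cm, the first image lies past the second lens and serves as a virtual object: d_o2 = L - d_i1 = -2.000 cm.
Second lens: d_i2 = 1/(1/5.5 - 1/(-2.000)) = 1.467 cm.
m_2 = -(1.467)/(-2.000) = 0.7333.
The system's lateral magnification is m_1 m_2 = (-0.3333)(0.7333) = -0.2444.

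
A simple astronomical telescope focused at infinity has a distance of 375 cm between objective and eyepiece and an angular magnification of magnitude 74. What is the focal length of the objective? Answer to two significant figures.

In normal adjustment the tube length equals f_obj + f_eye and |M| = f_obj/f_eye.
So f_obj = 74 f_eye and 74 f_eye + f_eye = 375 cm, giving f_eye = 375/75 = 5.000 cm and f_obj = 370.000 cm.

370 cm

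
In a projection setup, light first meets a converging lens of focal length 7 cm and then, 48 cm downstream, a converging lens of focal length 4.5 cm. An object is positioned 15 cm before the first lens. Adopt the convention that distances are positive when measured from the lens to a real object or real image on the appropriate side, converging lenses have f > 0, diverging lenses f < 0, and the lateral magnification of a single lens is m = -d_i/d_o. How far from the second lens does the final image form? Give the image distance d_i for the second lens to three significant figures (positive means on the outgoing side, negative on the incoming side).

Lens 1: 1/d_i1 = 1/f_1 - 1/d_o1 = 1/7 - 1/15 = 0.07619 cm^-1, so d_i1 = 13.125 cm.
Object distance for lens 2: d_o2 = 48 - 13.125 = 34.875 cm.
Lens 2: 1/d_i2 = 1/f_2 - 1/d_o2 = 1/4.5 - 1/(34.875) = 0.19355 cm^-1, so d_i2 = 5.167 cm.

5.17 cm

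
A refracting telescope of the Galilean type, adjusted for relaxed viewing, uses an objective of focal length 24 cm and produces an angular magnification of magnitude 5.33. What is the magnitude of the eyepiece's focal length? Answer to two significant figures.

|M| = f_obj/|f_eye|, so |f_eye| = f_obj/|M| = 24/5.33 = 4.503 cm.
(The eyepiece is diverging, so its signed focal length is -4.503 cm.)

4.5 cm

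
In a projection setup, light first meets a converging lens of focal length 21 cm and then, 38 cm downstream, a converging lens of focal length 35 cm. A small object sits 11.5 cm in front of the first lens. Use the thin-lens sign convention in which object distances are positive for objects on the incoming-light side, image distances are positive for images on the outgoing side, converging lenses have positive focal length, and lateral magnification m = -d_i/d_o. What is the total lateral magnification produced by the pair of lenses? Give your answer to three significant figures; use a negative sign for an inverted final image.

-2.72

Applying the thin-lens equation to the first lens, 1/21 = 1/11.5 + 1/d_i1, which gives d_i1 = -25.421 cm.
Its lateral magnification is m_1 = -d_i1/d_o1 = -(-25.421)/11.5 = 2.2105.
The intermediate image is virtual, 25.421 cm to the left of lens 1, so d_o2 = L - d_i1 = 38 - (-25.421) = 63.421 cm.
Applying the thin-lens equation again with f_2 = 35 cm and d_o2 = 63.421 cm gives d_i2 = 78.102 cm.
m_2 = -(78.102)/(63.421) = -1.2315.
Overall magnification: m = m_1 m_2 = -2.7222.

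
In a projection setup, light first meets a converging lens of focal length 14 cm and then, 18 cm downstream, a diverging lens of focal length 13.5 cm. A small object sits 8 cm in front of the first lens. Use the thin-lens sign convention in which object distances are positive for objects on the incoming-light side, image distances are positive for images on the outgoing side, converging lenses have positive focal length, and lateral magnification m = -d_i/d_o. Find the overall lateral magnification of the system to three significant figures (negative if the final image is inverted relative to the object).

0.628

Applying the thin-lens equation to the first lens, 1/14 = 1/8 + 1/d_i1, which gives d_i1 = -18.667 cm.
Its lateral magnification is m_1 = -d_i1/d_o1 = -(-18.667)/8 = 2.3333.
The intermediate image is virtual, 18.667 cm to the left of lens 1, so d_o2 = L - d_i1 = 18 - (-18.667) = 36.667 cm.
Applying the thin-lens equation again with f_2 = -13.5 cm and d_o2 = 36.667 cm gives d_i2 = -9.867 cm.
m_2 = -(-9.867)/(36.667) = 0.2691.
Overall magnification: m = m_1 m_2 = 0.6279.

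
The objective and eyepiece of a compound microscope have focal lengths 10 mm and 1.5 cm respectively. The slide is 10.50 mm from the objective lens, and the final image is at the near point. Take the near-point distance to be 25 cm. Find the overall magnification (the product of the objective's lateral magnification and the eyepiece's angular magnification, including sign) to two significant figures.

Convert to cm: f_obj = 10 mm = 1 cm; d_o = 10.50 mm = 1.05 cm.
Objective: 1/d_i = 1/f_obj - 1/d_o = 1/1 - 1/1.05 = 0.04762 cm^-1, so d_i = 21.000 cm.
m_obj = -d_i/d_o = -21.000/1.05 = -20.000.
Eyepiece angular magnification (image at near point): M_eye = 1 + D/f_e = 1 + 25/1.5 = 17.667.
Overall M = m_obj x M_eye = (-20.000)(17.667) = -353.33.

-350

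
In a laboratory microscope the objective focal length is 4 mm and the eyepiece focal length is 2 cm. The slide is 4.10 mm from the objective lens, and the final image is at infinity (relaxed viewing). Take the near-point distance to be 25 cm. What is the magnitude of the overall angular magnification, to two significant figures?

500

Convert to cm: f_obj = 4 mm = 0.4 cm; d_o = 4.10 mm = 0.41 cm.
Objective: 1/d_i = 1/f_obj - 1/d_o = 1/0.4 - 1/0.41 = 0.06098 cm^-1, so d_i = 16.400 cm.
m_obj = -d_i/d_o = -16.400/0.41 = -40.000.
Eyepiece angular magnification (image at infinity): M_eye = D/f_e = 25/2 = 12.500.
Overall M = m_obj x M_eye = (-40.000)(12.500) = -500.00.
|M| = 500.00.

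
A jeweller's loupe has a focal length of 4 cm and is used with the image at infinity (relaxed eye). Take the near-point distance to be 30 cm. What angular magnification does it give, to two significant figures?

M = D/f = 30/4 = 7.500.

7.5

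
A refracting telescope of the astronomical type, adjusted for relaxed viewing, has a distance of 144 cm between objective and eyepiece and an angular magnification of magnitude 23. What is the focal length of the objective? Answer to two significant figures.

140 cm

In normal adjustment the tube length equals f_obj + f_eye and |M| = f_obj/f_eye.
So f_obj = 23 f_eye and 23 f_eye + f_eye = 144 cm, giving f_eye = 144/24 = 6.000 cm and f_obj = 138.000 cm.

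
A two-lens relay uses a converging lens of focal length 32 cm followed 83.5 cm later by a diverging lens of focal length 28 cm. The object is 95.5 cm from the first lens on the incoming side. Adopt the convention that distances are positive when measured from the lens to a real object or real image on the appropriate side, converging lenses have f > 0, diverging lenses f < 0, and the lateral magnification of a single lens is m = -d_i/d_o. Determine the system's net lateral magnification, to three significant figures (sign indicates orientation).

Lens 1: 1/d_i1 = 1/f_1 - 1/d_o1 = 1/32 - 1/95.5 = 0.02078 cm^-1, so d_i1 = 48.126 cm.
m_1 = -(48.126)/95.5 = -0.5039.
That image sits 35.374 cm in front of the second lens, so d_o2 = 35.374 cm.
Lens 2: 1/d_i2 = 1/f_2 - 1/d_o2 = 1/(-28) - 1/(35.374) = -0.06398 cm^-1, so d_i2 = -15.629 cm.
m_2 = -(-15.629)/(35.374) = 0.4418.
The system's lateral magnification is m_1 m_2 = (-0.5039)(0.4418) = -0.2227.

-0.223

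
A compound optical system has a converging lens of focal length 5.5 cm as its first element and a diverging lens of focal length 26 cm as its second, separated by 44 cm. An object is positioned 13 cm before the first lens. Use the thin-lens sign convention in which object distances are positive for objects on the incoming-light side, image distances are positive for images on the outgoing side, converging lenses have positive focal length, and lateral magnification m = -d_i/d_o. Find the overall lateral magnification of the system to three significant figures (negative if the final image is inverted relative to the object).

First lens: d_i1 = 1/(1/5.5 - 1/13) = 9.533 cm.
m_1 = -(9.533)/13 = -0.7333.
That image sits 34.467 cm in front of the second lens, so d_o2 = 34.467 cm.
Second lens: d_i2 = 1/(1/(-26) - 1/(34.467)) = -14.820 cm.
m_2 = -(-14.820)/(34.467) = 0.4300.
Total m = m_1 x m_2 = (-0.7333)(0.4300) = -0.3153.

-0.315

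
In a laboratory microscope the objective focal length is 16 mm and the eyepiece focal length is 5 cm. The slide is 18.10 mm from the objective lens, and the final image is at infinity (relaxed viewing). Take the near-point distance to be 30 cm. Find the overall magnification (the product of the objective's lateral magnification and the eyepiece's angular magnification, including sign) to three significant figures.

-45.7

Convert to cm: f_obj = 16 mm = 1.6 cm; d_o = 18.10 mm = 1.81 cm.
Objective: 1/d_i = 1/f_obj - 1/d_o = 1/1.6 - 1/1.81 = 0.07251 cm^-1, so d_i = 13.790 cm.
m_obj = -d_i/d_o = -13.790/1.81 = -7.619.
Eyepiece angular magnification (image at infinity): M_eye = D/f_e = 30/5 = 6.000.
Overall M = m_obj x M_eye = (-7.619)(6.000) = -45.71.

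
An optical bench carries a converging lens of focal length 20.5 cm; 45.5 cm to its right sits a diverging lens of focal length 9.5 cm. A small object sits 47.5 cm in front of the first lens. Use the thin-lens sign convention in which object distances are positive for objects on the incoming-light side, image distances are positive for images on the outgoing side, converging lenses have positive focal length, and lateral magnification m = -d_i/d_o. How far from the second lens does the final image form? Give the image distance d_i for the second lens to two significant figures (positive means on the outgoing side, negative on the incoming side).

-4.7 cm

First lens: d_i1 = 1/(1/20.5 - 1/47.5) = 36.065 cm.
Object distance for lens 2: d_o2 = 45.5 - 36.065 = 9.435 cm.
Second lens: d_i2 = 1/(1/(-9.5) - 1/(9.435)) = -4.734 cm.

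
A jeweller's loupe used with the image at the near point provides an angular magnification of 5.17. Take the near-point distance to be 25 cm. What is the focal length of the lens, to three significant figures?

For the image at the near point, M = 1 + D/f.
f = D/(M - 1) = 25/(5.17 - 1) = 5.995 cm.

6.00 cm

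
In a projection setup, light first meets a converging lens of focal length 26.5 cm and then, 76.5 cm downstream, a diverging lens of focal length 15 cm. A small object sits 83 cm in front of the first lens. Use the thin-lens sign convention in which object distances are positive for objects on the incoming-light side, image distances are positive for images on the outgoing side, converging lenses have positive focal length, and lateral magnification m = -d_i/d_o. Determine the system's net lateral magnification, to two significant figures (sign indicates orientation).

First lens: d_i1 = 1/(1/26.5 - 1/83) = 38.929 cm.
m_1 = -(38.929)/83 = -0.4690.
That image sits 37.571 cm in front of the second lens, so d_o2 = 37.571 cm.
Second lens: d_i2 = 1/(1/(-15) - 1/(37.571)) = -10.720 cm.
m_2 = -(-10.720)/(37.571) = 0.2853.
Total m = m_1 x m_2 = (-0.4690)(0.2853) = -0.1338.

-0.13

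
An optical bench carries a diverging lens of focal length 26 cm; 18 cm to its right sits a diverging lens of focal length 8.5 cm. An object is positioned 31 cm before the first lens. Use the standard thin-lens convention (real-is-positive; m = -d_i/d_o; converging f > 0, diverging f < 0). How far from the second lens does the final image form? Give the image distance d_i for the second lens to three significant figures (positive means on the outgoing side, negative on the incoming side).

-6.72 cm

Lens 1: 1/d_i1 = 1/f_1 - 1/d_o1 = 1/(-26) - 1/31 = -0.07072 cm^-1, so d_i1 = -14.140 cm.
The intermediate image is virtual, 14.140 cm to the left of lens 1, so d_o2 = L - d_i1 = 18 - (-14.140) = 32.140 cm.
Lens 2: 1/d_i2 = 1/f_2 - 1/d_o2 = 1/(-8.5) - 1/(32.140) = -0.14876 cm^-1, so d_i2 = -6.722 cm.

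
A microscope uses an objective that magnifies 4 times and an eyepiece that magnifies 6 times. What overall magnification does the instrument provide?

24

The overall magnification of a compound microscope is the product of the objective and eyepiece magnifications:
M = M_obj x M_eye = 4 x 6 = 24.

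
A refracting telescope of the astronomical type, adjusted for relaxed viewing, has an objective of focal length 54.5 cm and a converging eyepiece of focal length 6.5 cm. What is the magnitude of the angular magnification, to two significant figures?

|M| = f_obj/|f_eye| = 54.5/6.5 = 8.385.

8.4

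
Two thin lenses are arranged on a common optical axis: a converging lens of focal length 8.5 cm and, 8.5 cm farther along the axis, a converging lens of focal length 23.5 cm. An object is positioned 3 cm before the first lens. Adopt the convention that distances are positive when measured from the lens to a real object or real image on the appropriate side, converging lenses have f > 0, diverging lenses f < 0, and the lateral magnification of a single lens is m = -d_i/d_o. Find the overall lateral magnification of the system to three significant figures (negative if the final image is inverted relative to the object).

3.50

First lens: d_i1 = 1/(1/8.5 - 1/3) = -4.636 cm.
m_1 = -(-4.636)/3 = 1.5455.
The intermediate image is virtual, 4.636 cm to the left of lens 1, so d_o2 = L - d_i1 = 8.5 - (-4.636) = 13.136 cm.
Second lens: d_i2 = 1/(1/23.5 - 1/(13.136)) = -29.787 cm.
m_2 = -(-29.787)/(13.136) = 2.2675.
Overall magnification: m = m_1 m_2 = 3.5044.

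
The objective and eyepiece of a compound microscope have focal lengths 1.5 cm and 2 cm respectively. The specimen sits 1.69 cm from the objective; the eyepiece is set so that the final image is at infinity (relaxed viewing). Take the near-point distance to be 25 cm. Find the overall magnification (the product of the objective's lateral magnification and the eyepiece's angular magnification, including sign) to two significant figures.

Objective: 1/d_i = 1/f_obj - 1/d_o = 1/1.5 - 1/1.69 = 0.07495 cm^-1, so d_i = 13.342 cm.
m_obj = -d_i/d_o = -13.342/1.69 = -7.895.
Eyepiece angular magnification (image at infinity): M_eye = D/f_e = 25/2 = 12.500.
Overall M = m_obj x M_eye = (-7.895)(12.500) = -98.68.

-99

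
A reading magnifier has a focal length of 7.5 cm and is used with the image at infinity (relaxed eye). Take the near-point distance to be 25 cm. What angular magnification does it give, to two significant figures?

M = D/f = 25/7.5 = 3.333.

3.3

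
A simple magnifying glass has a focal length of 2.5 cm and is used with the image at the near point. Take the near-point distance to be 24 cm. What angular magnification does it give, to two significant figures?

11

M = 1 + D/f = 1 + 24/2.5 = 10.600.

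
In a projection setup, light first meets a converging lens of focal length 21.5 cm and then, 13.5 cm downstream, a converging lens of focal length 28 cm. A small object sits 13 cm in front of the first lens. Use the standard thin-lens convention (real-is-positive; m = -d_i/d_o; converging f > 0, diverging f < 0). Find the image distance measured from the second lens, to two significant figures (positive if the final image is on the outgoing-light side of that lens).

71 cm

Applying the thin-lens equation to the first lens, 1/21.5 = 1/13 + 1/d_i1, which gives d_i1 = -32.882 cm.
With d_i1 < 0 the first image is virtual and lies on the object side; the object distance for lens 2 is d_o2 = 13.5 - (-32.882) = 46.382 cm.
Applying the thin-lens equation again with f_2 = 28 cm and d_o2 = 46.382 cm gives d_i2 = 70.650 cm.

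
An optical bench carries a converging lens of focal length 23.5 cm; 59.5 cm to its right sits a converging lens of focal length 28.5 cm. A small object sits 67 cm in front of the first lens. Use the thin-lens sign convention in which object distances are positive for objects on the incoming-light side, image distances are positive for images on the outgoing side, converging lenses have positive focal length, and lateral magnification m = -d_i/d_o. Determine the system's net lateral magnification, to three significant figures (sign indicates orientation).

-2.96

First lens: d_i1 = 1/(1/23.5 - 1/67) = 36.195 cm.
m_1 = -(36.195)/67 = -0.5402.
That image sits 23.305 cm in front of the second lens, so d_o2 = 23.305 cm.
Second lens: d_i2 = 1/(1/28.5 - 1/(23.305)) = -127.840 cm.
m_2 = -(-127.840)/(23.305) = 5.4856.
Overall magnification: m = m_1 m_2 = -2.9635.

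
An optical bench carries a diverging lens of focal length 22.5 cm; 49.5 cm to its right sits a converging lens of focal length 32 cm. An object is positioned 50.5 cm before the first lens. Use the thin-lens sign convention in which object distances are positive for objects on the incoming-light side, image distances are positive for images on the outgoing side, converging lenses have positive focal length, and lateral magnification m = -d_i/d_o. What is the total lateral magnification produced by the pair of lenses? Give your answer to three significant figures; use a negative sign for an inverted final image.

First lens: d_i1 = 1/(1/(-22.5) - 1/50.5) = -15.565 cm.
m_1 = -(-15.565)/50.5 = 0.3082.
With d_i1 < 0 the first image is virtual and lies on the object side; the object distance for lens 2 is d_o2 = 49.5 - (-15.565) = 65.065 cm.
Second lens: d_i2 = 1/(1/32 - 1/(65.065)) = 62.969 cm.
m_2 = -(62.969)/(65.065) = -0.9678.
Overall magnification: m = m_1 m_2 = -0.2983.

-0.298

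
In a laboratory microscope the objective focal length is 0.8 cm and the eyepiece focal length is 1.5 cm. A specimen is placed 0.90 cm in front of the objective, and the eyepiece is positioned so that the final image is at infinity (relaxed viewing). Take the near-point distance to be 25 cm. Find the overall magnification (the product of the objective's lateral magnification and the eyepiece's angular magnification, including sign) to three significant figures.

-133

Objective: 1/d_i = 1/f_obj - 1/d_o = 1/0.8 - 1/0.90 = 0.13889 cm^-1, so d_i = 7.200 cm.
m_obj = -d_i/d_o = -7.200/0.90 = -8.000.
Eyepiece angular magnification (image at infinity): M_eye = D/f_e = 25/1.5 = 16.667.
Overall M = m_obj x M_eye = (-8.000)(16.667) = -133.33.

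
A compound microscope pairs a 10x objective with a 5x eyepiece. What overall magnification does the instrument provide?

50

The overall magnification of a compound microscope is the product of the objective and eyepiece magnifications:
M = M_obj x M_eye = 10 x 5 = 50.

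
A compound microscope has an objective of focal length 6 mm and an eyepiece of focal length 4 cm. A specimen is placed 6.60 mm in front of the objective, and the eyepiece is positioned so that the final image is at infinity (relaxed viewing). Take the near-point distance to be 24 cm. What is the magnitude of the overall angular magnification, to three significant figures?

60.0

Convert to cm: f_obj = 6 mm = 0.6 cm; d_o = 6.60 mm = 0.66 cm.
Objective: 1/d_i = 1/f_obj - 1/d_o = 1/0.6 - 1/0.66 = 0.15152 cm^-1, so d_i = 6.600 cm.
m_obj = -d_i/d_o = -6.600/0.66 = -10.000.
Eyepiece angular magnification (image at infinity): M_eye = D/f_e = 24/4 = 6.000.
Overall M = m_obj x M_eye = (-10.000)(6.000) = -60.00.
|M| = 60.00.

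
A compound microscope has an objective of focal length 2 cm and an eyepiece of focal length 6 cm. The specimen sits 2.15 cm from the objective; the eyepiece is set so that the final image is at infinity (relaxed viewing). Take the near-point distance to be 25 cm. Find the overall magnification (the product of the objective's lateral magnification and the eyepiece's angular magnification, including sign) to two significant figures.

-56

Objective: 1/d_i = 1/f_obj - 1/d_o = 1/2 - 1/2.15 = 0.03488 cm^-1, so d_i = 28.667 cm.
m_obj = -d_i/d_o = -28.667/2.15 = -13.333.
Eyepiece angular magnification (image at infinity): M_eye = D/f_e = 25/6 = 4.167.
Overall M = m_obj x M_eye = (-13.333)(4.167) = -55.56.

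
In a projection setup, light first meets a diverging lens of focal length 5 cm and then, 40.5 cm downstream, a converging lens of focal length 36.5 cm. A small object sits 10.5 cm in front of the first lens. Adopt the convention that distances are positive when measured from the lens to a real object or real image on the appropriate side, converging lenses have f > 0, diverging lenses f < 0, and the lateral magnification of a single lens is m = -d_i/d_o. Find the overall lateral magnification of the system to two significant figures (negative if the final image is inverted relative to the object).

First lens: d_i1 = 1/(1/(-5) - 1/10.5) = -3.387 cm.
m_1 = -(-3.387)/10.5 = 0.3226.
The intermediate image is virtual, 3.387 cm to the left of lens 1, so d_o2 = L - d_i1 = 40.5 - (-3.387) = 43.887 cm.
Second lens: d_i2 = 1/(1/36.5 - 1/(43.887)) = 216.848 cm.
m_2 = -(216.848)/(43.887) = -4.9410.
The system's lateral magnification is m_1 m_2 = (0.3226)(-4.9410) = -1.5939.

-1.6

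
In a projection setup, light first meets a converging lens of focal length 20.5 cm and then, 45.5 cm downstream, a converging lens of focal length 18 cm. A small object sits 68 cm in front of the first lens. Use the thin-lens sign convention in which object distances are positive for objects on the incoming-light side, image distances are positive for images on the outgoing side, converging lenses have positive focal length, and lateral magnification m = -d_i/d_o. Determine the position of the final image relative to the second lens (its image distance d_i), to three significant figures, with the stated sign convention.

-157 cm

Applying the thin-lens equation to the first lens, 1/20.5 = 1/68 + 1/d_i1, which gives d_i1 = 29.347 cm.
The intermediate image is 29.347 cm to the right of lens 1, so d_o2 = L - d_i1 = 45.5 - 29.347 = 16.153 cm.
Applying the thin-lens equation again with f_2 = 18 cm and d_o2 = 16.153 cm gives d_i2 = -157.385 cm.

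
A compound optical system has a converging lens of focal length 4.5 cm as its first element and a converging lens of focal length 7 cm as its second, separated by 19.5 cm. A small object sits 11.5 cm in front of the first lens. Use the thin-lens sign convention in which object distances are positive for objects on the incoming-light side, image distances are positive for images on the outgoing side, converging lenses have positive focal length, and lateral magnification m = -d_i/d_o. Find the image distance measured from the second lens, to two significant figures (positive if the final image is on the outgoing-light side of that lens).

17 cm

First lens: d_i1 = 1/(1/4.5 - 1/11.5) = 7.393 cm.
Object distance for lens 2: d_o2 = 19.5 - 7.393 = 12.107 cm.
Second lens: d_i2 = 1/(1/7 - 1/(12.107)) = 16.594 cm.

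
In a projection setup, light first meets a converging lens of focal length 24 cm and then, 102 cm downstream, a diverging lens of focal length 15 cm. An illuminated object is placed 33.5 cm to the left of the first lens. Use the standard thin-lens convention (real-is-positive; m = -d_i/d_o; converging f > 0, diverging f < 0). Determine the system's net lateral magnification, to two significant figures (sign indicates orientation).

Applying the thin-lens equation to the first lens, 1/24 = 1/33.5 + 1/d_i1, which gives d_i1 = 84.632 cm.
Its lateral magnification is m_1 = -d_i1/d_o1 = -(84.632)/33.5 = -2.5263.
The intermediate image is 84.632 cm to the right of lens 1, so d_o2 = L - d_i1 = 102 - 84.632 = 17.368 cm.
Applying the thin-lens equation again with f_2 = -15 cm and d_o2 = 17.368 cm gives d_i2 = -8.049 cm.
m_2 = -(-8.049)/(17.368) = 0.4634.
Total m = m_1 x m_2 = (-2.5263)(0.4634) = -1.1707.

-1.2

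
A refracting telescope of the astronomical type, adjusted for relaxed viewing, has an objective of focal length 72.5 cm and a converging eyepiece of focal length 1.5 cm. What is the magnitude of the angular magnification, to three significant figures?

|M| = f_obj/|f_eye| = 72.5/1.5 = 48.333.

48.3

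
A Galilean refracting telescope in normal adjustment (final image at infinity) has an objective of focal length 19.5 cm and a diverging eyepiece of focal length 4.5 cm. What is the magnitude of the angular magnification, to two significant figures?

|M| = f_obj/|f_eye| = 19.5/4.5 = 4.333.

4.3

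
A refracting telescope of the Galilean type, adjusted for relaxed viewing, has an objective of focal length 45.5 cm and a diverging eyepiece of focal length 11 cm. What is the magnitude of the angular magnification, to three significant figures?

|M| = f_obj/|f_eye| = 45.5/11 = 4.136.

4.14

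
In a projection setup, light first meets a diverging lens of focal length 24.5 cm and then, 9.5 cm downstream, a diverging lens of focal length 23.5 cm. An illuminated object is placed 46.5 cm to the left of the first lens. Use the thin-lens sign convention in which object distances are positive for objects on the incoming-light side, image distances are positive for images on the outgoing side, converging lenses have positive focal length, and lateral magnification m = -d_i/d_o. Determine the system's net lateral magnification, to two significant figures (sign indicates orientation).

0.17

Lens 1: 1/d_i1 = 1/f_1 - 1/d_o1 = 1/(-24.5) - 1/46.5 = -0.06232 cm^-1, so d_i1 = -16.046 cm.
m_1 = -(-16.046)/46.5 = 0.3451.
With d_i1 < 0 the first image is virtual and lies on the object side; the object distance for lens 2 is d_o2 = 9.5 - (-16.046) = 25.546 cm.
Lens 2: 1/d_i2 = 1/f_2 - 1/d_o2 = 1/(-23.5) - 1/(25.546) = -0.08170 cm^-1, so d_i2 = -12.240 cm.
m_2 = -(-12.240)/(25.546) = 0.4791.
Overall magnification: m = m_1 m_2 = 0.1653.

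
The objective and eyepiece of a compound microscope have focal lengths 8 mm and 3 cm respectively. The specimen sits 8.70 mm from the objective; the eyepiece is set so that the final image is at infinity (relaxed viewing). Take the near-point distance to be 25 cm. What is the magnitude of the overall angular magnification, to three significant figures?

Convert to cm: f_obj = 8 mm = 0.8 cm; d_o = 8.70 mm = 0.87 cm.
Objective: 1/d_i = 1/f_obj - 1/d_o = 1/0.8 - 1/0.87 = 0.10057 cm^-1, so d_i = 9.943 cm.
m_obj = -d_i/d_o = -9.943/0.87 = -11.429.
Eyepiece angular magnification (image at infinity): M_eye = D/f_e = 25/3 = 8.333.
Overall M = m_obj x M_eye = (-11.429)(8.333) = -95.24.
|M| = 95.24.

95.2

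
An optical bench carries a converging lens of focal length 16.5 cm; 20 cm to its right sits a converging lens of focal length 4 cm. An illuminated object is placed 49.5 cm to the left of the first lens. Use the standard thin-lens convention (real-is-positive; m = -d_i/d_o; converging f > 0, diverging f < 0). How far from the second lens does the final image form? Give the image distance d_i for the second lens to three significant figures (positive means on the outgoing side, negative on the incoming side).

Applying the thin-lens equation to the first lens, 1/16.5 = 1/49.5 + 1/d_i1, which gives d_i1 = 24.750 cm.
Since 24.750 cm > 20 cm, the first image lies past the second lens and serves as a virtual object: d_o2 = L - d_i1 = -4.750 cm.
Applying the thin-lens equation again with f_2 = 4 cm and d_o2 = -4.750 cm gives d_i2 = 2.171 cm.

2.17 cm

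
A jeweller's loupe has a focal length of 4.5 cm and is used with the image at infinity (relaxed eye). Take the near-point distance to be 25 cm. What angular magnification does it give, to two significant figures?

M = D/f = 25/4.5 = 5.556.

5.6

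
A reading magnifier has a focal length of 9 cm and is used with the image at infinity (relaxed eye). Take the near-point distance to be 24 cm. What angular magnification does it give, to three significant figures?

2.67

M = D/f = 24/9 = 2.667.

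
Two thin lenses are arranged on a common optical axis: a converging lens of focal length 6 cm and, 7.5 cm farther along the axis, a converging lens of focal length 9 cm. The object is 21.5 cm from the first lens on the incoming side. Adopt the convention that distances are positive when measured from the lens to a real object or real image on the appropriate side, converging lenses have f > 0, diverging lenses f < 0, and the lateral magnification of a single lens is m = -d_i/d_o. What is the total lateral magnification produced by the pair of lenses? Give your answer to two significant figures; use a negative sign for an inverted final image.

-0.35

Applying the thin-lens equation to the first lens, 1/6 = 1/21.5 + 1/d_i1, which gives d_i1 = 8.323 cm.
Its lateral magnification is m_1 = -d_i1/d_o1 = -(8.323)/21.5 = -0.3871.
Since 8.323 cm > 7.5 cm, the first image lies past the second lens and serves as a virtual object: d_o2 = L - d_i1 = -0.823 cm.
Applying the thin-lens equation again with f_2 = 9 cm and d_o2 = -0.823 cm gives d_i2 = 0.754 cm.
m_2 = -(0.754)/(-0.823) = 0.9163.
Overall magnification: m = m_1 m_2 = -0.3547.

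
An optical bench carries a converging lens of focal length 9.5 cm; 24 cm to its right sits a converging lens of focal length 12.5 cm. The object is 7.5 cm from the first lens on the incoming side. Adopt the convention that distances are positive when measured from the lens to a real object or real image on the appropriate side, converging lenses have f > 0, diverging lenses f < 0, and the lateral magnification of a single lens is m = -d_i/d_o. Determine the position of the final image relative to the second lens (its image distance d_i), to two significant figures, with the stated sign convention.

16 cm

First lens: d_i1 = 1/(1/9.5 - 1/7.5) = -35.625 cm.
The intermediate image is virtual, 35.625 cm to the left of lens 1, so d_o2 = L - d_i1 = 24 - (-35.625) = 59.625 cm.
Second lens: d_i2 = 1/(1/12.5 - 1/(59.625)) = 15.816 cm.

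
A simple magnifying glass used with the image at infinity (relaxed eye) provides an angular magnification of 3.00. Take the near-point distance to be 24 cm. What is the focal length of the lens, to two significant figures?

For the image at infinity, M = D/f.
f = D/M = 24/3.0 = 8.000 cm.

8.0 cm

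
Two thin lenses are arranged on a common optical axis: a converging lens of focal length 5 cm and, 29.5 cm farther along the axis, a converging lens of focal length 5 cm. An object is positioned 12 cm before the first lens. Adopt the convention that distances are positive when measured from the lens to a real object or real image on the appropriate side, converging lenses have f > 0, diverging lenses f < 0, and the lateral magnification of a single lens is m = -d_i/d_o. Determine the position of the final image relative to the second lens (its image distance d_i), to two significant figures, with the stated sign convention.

Lens 1: 1/d_i1 = 1/f_1 - 1/d_o1 = 1/5 - 1/12 = 0.11667 cm^-1, so d_i1 = 8.571 cm.
Object distance for lens 2: d_o2 = 29.5 - 8.571 = 20.929 cm.
Lens 2: 1/d_i2 = 1/f_2 - 1/d_o2 = 1/5 - 1/(20.929) = 0.15222 cm^-1, so d_i2 = 6.570 cm.

6.6 cm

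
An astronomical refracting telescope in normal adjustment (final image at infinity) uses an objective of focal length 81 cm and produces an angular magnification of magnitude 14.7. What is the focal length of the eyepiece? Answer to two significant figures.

|M| = f_obj/f_eye, so f_eye = f_obj/|M| = 81/14.7 = 5.510 cm.

5.5 cm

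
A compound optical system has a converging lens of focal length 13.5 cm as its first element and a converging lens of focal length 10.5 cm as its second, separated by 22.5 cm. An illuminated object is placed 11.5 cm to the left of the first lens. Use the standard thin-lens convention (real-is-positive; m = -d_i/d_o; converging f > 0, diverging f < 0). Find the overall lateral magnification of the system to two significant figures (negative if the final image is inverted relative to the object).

-0.79

Applying the thin-lens equation to the first lens, 1/13.5 = 1/11.5 + 1/d_i1, which gives d_i1 = -77.625 cm.
Its lateral magnification is m_1 = -d_i1/d_o1 = -(-77.625)/11.5 = 6.7500.
The intermediate image is virtual, 77.625 cm to the left of lens 1, so d_o2 = L - d_i1 = 22.5 - (-77.625) = 100.125 cm.
Applying the thin-lens equation again with f_2 = 10.5 cm and d_o2 = 100.125 cm gives d_i2 = 11.730 cm.
m_2 = -(11.730)/(100.125) = -0.1172.
Total m = m_1 x m_2 = (6.7500)(-0.1172) = -0.7908.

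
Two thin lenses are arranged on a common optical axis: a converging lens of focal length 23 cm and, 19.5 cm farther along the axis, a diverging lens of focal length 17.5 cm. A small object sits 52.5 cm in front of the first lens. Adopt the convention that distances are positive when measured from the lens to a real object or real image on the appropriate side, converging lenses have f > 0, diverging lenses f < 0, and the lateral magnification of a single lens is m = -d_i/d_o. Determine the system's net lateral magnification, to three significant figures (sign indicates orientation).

Lens 1: 1/d_i1 = 1/f_1 - 1/d_o1 = 1/23 - 1/52.5 = 0.02443 cm^-1, so d_i1 = 40.932 cm.
m_1 = -(40.932)/52.5 = -0.7797.
Since 40.932 cm > 19.5 cm, the first image lies past the second lens and serves as a virtual object: d_o2 = L - d_i1 = -21.432 cm.
Lens 2: 1/d_i2 = 1/f_2 - 1/d_o2 = 1/(-17.5) - 1/(-21.432) = -0.01048 cm^-1, so d_i2 = -95.383 cm.
m_2 = -(-95.383)/(-21.432) = -4.4504.
Total m = m_1 x m_2 = (-0.7797)(-4.4504) = 3.4698.

3.47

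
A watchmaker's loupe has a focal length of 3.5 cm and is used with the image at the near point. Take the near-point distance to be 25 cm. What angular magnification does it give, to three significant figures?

M = 1 + D/f = 1 + 25/3.5 = 8.143.

8.14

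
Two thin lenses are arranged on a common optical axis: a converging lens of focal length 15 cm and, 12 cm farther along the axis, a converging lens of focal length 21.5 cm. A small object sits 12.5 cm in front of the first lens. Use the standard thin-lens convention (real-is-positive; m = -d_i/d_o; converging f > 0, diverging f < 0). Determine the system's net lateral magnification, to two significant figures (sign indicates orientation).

-2.0

Applying the thin-lens equation to the first lens, 1/15 = 1/12.5 + 1/d_i1, which gives d_i1 = -75.000 cm.
Its lateral magnification is m_1 = -d_i1/d_o1 = -(-75.000)/12.5 = 6.0000.
The intermediate image is virtual, 75.000 cm to the left of lens 1, so d_o2 = L - d_i1 = 12 - (-75.000) = 87.000 cm.
Applying the thin-lens equation again with f_2 = 21.5 cm and d_o2 = 87.000 cm gives d_i2 = 28.557 cm.
m_2 = -(28.557)/(87.000) = -0.3282.
The system's lateral magnification is m_1 m_2 = (6.0000)(-0.3282) = -1.9695.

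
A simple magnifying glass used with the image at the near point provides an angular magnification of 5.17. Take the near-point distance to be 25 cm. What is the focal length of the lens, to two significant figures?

For the image at the near point, M = 1 + D/f.
f = D/(M - 1) = 25/(5.17 - 1) = 5.995 cm.

6.0 cm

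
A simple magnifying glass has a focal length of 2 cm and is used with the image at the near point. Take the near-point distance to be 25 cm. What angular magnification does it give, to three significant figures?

M = 1 + D/f = 1 + 25/2 = 13.500.

13.5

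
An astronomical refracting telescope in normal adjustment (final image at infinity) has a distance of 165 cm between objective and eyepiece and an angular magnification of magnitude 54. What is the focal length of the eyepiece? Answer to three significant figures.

3.00 cm

In normal adjustment the tube length equals f_obj + f_eye and |M| = f_obj/f_eye.
So f_obj = 54 f_eye and 54 f_eye + f_eye = 165 cm, giving f_eye = 165/55 = 3.000 cm and f_obj = 162.000 cm.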